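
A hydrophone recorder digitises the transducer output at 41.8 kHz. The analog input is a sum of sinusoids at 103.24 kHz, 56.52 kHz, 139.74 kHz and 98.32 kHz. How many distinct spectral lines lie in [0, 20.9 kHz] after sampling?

3

fs/2 = 20.9 kHz.
103.24 kHz mod fs = 19.64 kHz.
19.64 kHz ≤ fs/2 = 20.9 kHz, appears at 19.64 kHz.
56.52 kHz mod fs = 14.72 kHz.
14.72 kHz ≤ fs/2 = 20.9 kHz, appears at 14.72 kHz.
139.74 kHz mod fs = 14.34 kHz.
14.34 kHz ≤ fs/2 = 20.9 kHz, appears at 14.34 kHz.
98.32 kHz mod fs = 14.72 kHz.
14.72 kHz ≤ fs/2 = 20.9 kHz, appears at 14.72 kHz.
Distinct values: {14.34 kHz, 14.72 kHz, 19.64 kHz} → 3.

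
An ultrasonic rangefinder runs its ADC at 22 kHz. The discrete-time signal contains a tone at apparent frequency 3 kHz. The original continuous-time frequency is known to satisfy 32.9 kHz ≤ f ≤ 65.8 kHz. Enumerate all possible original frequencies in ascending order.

41 kHz, 47 kHz, 63 kHz

Frequencies that alias to 3 kHz are k·fs ± 3 kHz for integer k ≥ 0.
k=0: 3 kHz.
k=1: 19 kHz, 25 kHz.
k=2: 41 kHz, 47 kHz.
k=3: 63 kHz, 69 kHz.
k=4: 85 kHz, 91 kHz.
Within [32.9 kHz, 65.8 kHz]: 41 kHz, 47 kHz, 63 kHz.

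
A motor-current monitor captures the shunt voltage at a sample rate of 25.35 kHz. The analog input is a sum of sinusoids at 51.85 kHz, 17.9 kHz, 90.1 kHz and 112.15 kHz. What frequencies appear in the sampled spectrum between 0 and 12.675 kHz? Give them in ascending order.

fs/2 = 12.675 kHz.
51.85 kHz mod fs = 1.15 kHz.
1.15 kHz ≤ fs/2 = 12.675 kHz, appears at 1.15 kHz.
17.9 kHz > fs/2 = 12.675 kHz, folds to fs − 17.9 kHz = 7.45 kHz.
90.1 kHz mod fs = 14.05 kHz.
14.05 kHz > fs/2 = 12.675 kHz, folds to fs − 14.05 kHz = 11.3 kHz.
112.15 kHz mod fs = 10.75 kHz.
10.75 kHz ≤ fs/2 = 12.675 kHz, appears at 10.75 kHz.
Distinct values: {1.15 kHz, 7.45 kHz, 10.75 kHz, 11.3 kHz}.

1.15 kHz, 7.45 kHz, 10.75 kHz, 11.3 kHz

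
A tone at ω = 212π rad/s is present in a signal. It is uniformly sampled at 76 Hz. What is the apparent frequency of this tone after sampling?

ω = 212π rad/s → f = ω/(2π) = 106 Hz.
106 Hz mod fs = 30 Hz.
30 Hz ≤ fs/2 = 38 Hz, appears at 30 Hz.

30 Hz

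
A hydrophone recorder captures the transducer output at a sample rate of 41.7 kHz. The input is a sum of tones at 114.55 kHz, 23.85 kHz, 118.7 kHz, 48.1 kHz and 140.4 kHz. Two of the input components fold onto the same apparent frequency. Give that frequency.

fs/2 = 20.85 kHz.
114.55 kHz mod fs = 31.15 kHz.
31.15 kHz > fs/2 = 20.85 kHz, folds to fs − 31.15 kHz = 10.55 kHz.
23.85 kHz > fs/2 = 20.85 kHz, folds to fs − 23.85 kHz = 17.85 kHz.
118.7 kHz mod fs = 35.3 kHz.
35.3 kHz > fs/2 = 20.85 kHz, folds to fs − 35.3 kHz = 6.4 kHz.
48.1 kHz mod fs = 6.4 kHz.
6.4 kHz ≤ fs/2 = 20.85 kHz, appears at 6.4 kHz.
140.4 kHz mod fs = 15.3 kHz.
15.3 kHz ≤ fs/2 = 20.85 kHz, appears at 15.3 kHz.
48.1 kHz and 118.7 kHz both map to 6.4 kHz.

6.4 kHz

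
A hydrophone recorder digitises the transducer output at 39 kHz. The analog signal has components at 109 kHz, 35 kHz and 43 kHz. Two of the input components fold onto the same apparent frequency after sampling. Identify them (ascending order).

35 kHz, 43 kHz

fs/2 = 19.5 kHz.
109 kHz mod fs = 31 kHz.
31 kHz > fs/2 = 19.5 kHz, folds to fs − 31 kHz = 8 kHz.
35 kHz > fs/2 = 19.5 kHz, folds to fs − 35 kHz = 4 kHz.
43 kHz mod fs = 4 kHz.
4 kHz ≤ fs/2 = 19.5 kHz, appears at 4 kHz.
35 kHz and 43 kHz both map to 4 kHz.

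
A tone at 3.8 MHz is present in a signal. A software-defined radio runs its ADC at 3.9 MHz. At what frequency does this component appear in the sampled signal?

3.8 MHz > fs/2 = 1.95 MHz, folds to fs − 3.8 MHz = 0.1 MHz.

0.1 MHz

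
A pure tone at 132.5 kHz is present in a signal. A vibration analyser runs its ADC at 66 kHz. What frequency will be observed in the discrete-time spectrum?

132.5 kHz mod fs = 0.5 kHz.
0.5 kHz ≤ fs/2 = 33 kHz, appears at 0.5 kHz.

0.5 kHz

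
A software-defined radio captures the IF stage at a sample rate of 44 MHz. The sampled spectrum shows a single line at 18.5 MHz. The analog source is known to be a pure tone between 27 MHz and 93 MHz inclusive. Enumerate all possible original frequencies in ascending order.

62.5 MHz, 69.5 MHz

Frequencies that alias to 18.5 MHz are k·fs ± 18.5 MHz for integer k ≥ 0.
k=0: 18.5 MHz.
k=1: 25.5 MHz, 62.5 MHz.
k=2: 69.5 MHz, 106.5 MHz.
k=3: 113.5 MHz, 150.5 MHz.
Within [27 MHz, 93 MHz]: 62.5 MHz, 69.5 MHz.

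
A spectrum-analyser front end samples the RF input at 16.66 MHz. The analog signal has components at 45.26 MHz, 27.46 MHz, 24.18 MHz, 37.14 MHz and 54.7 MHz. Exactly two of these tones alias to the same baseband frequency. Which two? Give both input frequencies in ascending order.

45.26 MHz, 54.7 MHz

fs/2 = 8.33 MHz.
45.26 MHz mod fs = 11.94 MHz.
11.94 MHz > fs/2 = 8.33 MHz, folds to fs − 11.94 MHz = 4.72 MHz.
27.46 MHz mod fs = 10.8 MHz.
10.8 MHz > fs/2 = 8.33 MHz, folds to fs − 10.8 MHz = 5.86 MHz.
24.18 MHz mod fs = 7.52 MHz.
7.52 MHz ≤ fs/2 = 8.33 MHz, appears at 7.52 MHz.
37.14 MHz mod fs = 3.82 MHz.
3.82 MHz ≤ fs/2 = 8.33 MHz, appears at 3.82 MHz.
54.7 MHz mod fs = 4.72 MHz.
4.72 MHz ≤ fs/2 = 8.33 MHz, appears at 4.72 MHz.
45.26 MHz and 54.7 MHz both map to 4.72 MHz.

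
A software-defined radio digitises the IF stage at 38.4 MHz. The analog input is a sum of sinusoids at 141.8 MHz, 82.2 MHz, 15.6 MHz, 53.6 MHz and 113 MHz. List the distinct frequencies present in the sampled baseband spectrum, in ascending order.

fs/2 = 19.2 MHz.
141.8 MHz mod fs = 26.6 MHz.
26.6 MHz > fs/2 = 19.2 MHz, folds to fs − 26.6 MHz = 11.8 MHz.
82.2 MHz mod fs = 5.4 MHz.
5.4 MHz ≤ fs/2 = 19.2 MHz, appears at 5.4 MHz.
15.6 MHz ≤ fs/2 = 19.2 MHz, passes unchanged.
53.6 MHz mod fs = 15.2 MHz.
15.2 MHz ≤ fs/2 = 19.2 MHz, appears at 15.2 MHz.
113 MHz mod fs = 36.2 MHz.
36.2 MHz > fs/2 = 19.2 MHz, folds to fs − 36.2 MHz = 2.2 MHz.
Distinct values: {2.2 MHz, 5.4 MHz, 11.8 MHz, 15.2 MHz, 15.6 MHz}.

2.2 MHz, 5.4 MHz, 11.8 MHz, 15.2 MHz, 15.6 MHz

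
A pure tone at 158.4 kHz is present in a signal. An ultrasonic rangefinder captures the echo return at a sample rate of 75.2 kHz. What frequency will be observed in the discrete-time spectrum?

158.4 kHz mod fs = 8 kHz.
8 kHz ≤ fs/2 = 37.6 kHz, appears at 8 kHz.

8 kHz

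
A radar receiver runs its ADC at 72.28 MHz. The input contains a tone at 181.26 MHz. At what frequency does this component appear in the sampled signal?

35.58 MHz

181.26 MHz mod fs = 36.7 MHz.
36.7 MHz > fs/2 = 36.14 MHz, folds to fs − 36.7 MHz = 35.58 MHz.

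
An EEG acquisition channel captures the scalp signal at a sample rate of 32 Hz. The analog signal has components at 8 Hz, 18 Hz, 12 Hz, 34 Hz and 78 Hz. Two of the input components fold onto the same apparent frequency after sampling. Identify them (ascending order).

18 Hz, 78 Hz

fs/2 = 16 Hz.
8 Hz ≤ fs/2 = 16 Hz, passes unchanged.
18 Hz > fs/2 = 16 Hz, folds to fs − 18 Hz = 14 Hz.
12 Hz ≤ fs/2 = 16 Hz, passes unchanged.
34 Hz mod fs = 2 Hz.
2 Hz ≤ fs/2 = 16 Hz, appears at 2 Hz.
78 Hz mod fs = 14 Hz.
14 Hz ≤ fs/2 = 16 Hz, appears at 14 Hz.
18 Hz and 78 Hz both map to 14 Hz.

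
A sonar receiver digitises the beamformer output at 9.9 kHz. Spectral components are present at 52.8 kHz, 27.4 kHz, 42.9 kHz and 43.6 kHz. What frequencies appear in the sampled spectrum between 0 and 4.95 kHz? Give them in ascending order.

2.3 kHz, 3.3 kHz, 4 kHz

fs/2 = 4.95 kHz.
52.8 kHz mod fs = 3.3 kHz.
3.3 kHz ≤ fs/2 = 4.95 kHz, appears at 3.3 kHz.
27.4 kHz mod fs = 7.6 kHz.
7.6 kHz > fs/2 = 4.95 kHz, folds to fs − 7.6 kHz = 2.3 kHz.
42.9 kHz mod fs = 3.3 kHz.
3.3 kHz ≤ fs/2 = 4.95 kHz, appears at 3.3 kHz.
43.6 kHz mod fs = 4 kHz.
4 kHz ≤ fs/2 = 4.95 kHz, appears at 4 kHz.
Distinct values: {2.3 kHz, 3.3 kHz, 4 kHz}.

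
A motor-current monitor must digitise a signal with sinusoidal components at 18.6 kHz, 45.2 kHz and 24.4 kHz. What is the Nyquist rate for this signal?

90.4 kHz

Highest-frequency component: 45.2 kHz.
Nyquist rate = 2 × 45.2 kHz = 90.4 kHz.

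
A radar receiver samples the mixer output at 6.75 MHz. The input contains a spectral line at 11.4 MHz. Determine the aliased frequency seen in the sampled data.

2.1 MHz

11.4 MHz mod fs = 4.65 MHz.
4.65 MHz > fs/2 = 3.375 MHz, folds to fs − 4.65 MHz = 2.1 MHz.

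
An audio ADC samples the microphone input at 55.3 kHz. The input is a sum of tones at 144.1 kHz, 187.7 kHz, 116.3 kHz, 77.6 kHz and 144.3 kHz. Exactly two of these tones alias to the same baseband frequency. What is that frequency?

21.8 kHz

fs/2 = 27.65 kHz.
144.1 kHz mod fs = 33.5 kHz.
33.5 kHz > fs/2 = 27.65 kHz, folds to fs − 33.5 kHz = 21.8 kHz.
187.7 kHz mod fs = 21.8 kHz.
21.8 kHz ≤ fs/2 = 27.65 kHz, appears at 21.8 kHz.
116.3 kHz mod fs = 5.7 kHz.
5.7 kHz ≤ fs/2 = 27.65 kHz, appears at 5.7 kHz.
77.6 kHz mod fs = 22.3 kHz.
22.3 kHz ≤ fs/2 = 27.65 kHz, appears at 22.3 kHz.
144.3 kHz mod fs = 33.7 kHz.
33.7 kHz > fs/2 = 27.65 kHz, folds to fs − 33.7 kHz = 21.6 kHz.
144.1 kHz and 187.7 kHz both map to 21.8 kHz.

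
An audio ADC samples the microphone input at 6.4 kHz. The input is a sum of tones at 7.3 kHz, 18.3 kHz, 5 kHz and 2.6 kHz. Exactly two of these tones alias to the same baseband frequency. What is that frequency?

fs/2 = 3.2 kHz.
7.3 kHz mod fs = 0.9 kHz.
0.9 kHz ≤ fs/2 = 3.2 kHz, appears at 0.9 kHz.
18.3 kHz mod fs = 5.5 kHz.
5.5 kHz > fs/2 = 3.2 kHz, folds to fs − 5.5 kHz = 0.9 kHz.
5 kHz > fs/2 = 3.2 kHz, folds to fs − 5 kHz = 1.4 kHz.
2.6 kHz ≤ fs/2 = 3.2 kHz, passes unchanged.
7.3 kHz and 18.3 kHz both map to 0.9 kHz.

0.9 kHz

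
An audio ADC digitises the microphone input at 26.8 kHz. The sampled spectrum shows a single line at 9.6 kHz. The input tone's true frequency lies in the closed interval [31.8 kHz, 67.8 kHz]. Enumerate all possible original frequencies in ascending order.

Frequencies that alias to 9.6 kHz are k·fs ± 9.6 kHz for integer k ≥ 0.
k=0: 9.6 kHz.
k=1: 17.2 kHz, 36.4 kHz.
k=2: 44 kHz, 63.2 kHz.
k=3: 70.8 kHz, 90 kHz.
Within [31.8 kHz, 67.8 kHz]: 36.4 kHz, 44 kHz, 63.2 kHz.

36.4 kHz, 44 kHz, 63.2 kHz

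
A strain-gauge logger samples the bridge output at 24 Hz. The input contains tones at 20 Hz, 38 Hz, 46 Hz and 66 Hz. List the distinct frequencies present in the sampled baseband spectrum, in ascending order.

fs/2 = 12 Hz.
20 Hz > fs/2 = 12 Hz, folds to fs − 20 Hz = 4 Hz.
38 Hz mod fs = 14 Hz.
14 Hz > fs/2 = 12 Hz, folds to fs − 14 Hz = 10 Hz.
46 Hz mod fs = 22 Hz.
22 Hz > fs/2 = 12 Hz, folds to fs − 22 Hz = 2 Hz.
66 Hz mod fs = 18 Hz.
18 Hz > fs/2 = 12 Hz, folds to fs − 18 Hz = 6 Hz.
Distinct values: {2 Hz, 4 Hz, 6 Hz, 10 Hz}.

2 Hz, 4 Hz, 6 Hz, 10 Hz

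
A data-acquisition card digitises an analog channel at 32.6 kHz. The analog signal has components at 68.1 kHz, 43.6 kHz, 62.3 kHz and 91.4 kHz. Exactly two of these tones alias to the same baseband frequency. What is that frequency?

fs/2 = 16.3 kHz.
68.1 kHz mod fs = 2.9 kHz.
2.9 kHz ≤ fs/2 = 16.3 kHz, appears at 2.9 kHz.
43.6 kHz mod fs = 11 kHz.
11 kHz ≤ fs/2 = 16.3 kHz, appears at 11 kHz.
62.3 kHz mod fs = 29.7 kHz.
29.7 kHz > fs/2 = 16.3 kHz, folds to fs − 29.7 kHz = 2.9 kHz.
91.4 kHz mod fs = 26.2 kHz.
26.2 kHz > fs/2 = 16.3 kHz, folds to fs − 26.2 kHz = 6.4 kHz.
62.3 kHz and 68.1 kHz both map to 2.9 kHz.

2.9 kHz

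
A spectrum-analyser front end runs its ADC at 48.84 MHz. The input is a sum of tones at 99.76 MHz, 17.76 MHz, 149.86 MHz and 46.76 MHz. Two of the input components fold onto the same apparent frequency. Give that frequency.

fs/2 = 24.42 MHz.
99.76 MHz mod fs = 2.08 MHz.
2.08 MHz ≤ fs/2 = 24.42 MHz, appears at 2.08 MHz.
17.76 MHz ≤ fs/2 = 24.42 MHz, passes unchanged.
149.86 MHz mod fs = 3.34 MHz.
3.34 MHz ≤ fs/2 = 24.42 MHz, appears at 3.34 MHz.
46.76 MHz > fs/2 = 24.42 MHz, folds to fs − 46.76 MHz = 2.08 MHz.
46.76 MHz and 99.76 MHz both map to 2.08 MHz.

2.08 MHz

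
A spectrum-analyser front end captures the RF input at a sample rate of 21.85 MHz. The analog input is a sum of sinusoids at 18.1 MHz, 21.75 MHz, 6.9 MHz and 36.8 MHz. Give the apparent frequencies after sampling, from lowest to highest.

fs/2 = 10.925 MHz.
18.1 MHz > fs/2 = 10.925 MHz, folds to fs − 18.1 MHz = 3.75 MHz.
21.75 MHz > fs/2 = 10.925 MHz, folds to fs − 21.75 MHz = 0.1 MHz.
6.9 MHz ≤ fs/2 = 10.925 MHz, passes unchanged.
36.8 MHz mod fs = 14.95 MHz.
14.95 MHz > fs/2 = 10.925 MHz, folds to fs − 14.95 MHz = 6.9 MHz.
Distinct values: {0.1 MHz, 3.75 MHz, 6.9 MHz}.

0.1 MHz, 3.75 MHz, 6.9 MHz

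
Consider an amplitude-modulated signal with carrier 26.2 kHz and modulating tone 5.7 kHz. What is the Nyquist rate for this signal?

AM sidebands sit at fc ± fm = 20.5 kHz and 31.9 kHz.
Highest-frequency component: 31.9 kHz.
Nyquist rate = 2 × 31.9 kHz = 63.8 kHz.

63.8 kHz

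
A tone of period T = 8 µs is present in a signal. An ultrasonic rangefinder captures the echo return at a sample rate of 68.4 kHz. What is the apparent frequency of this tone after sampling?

11.8 kHz

T = 8 µs → f = 1/T = 125 kHz.
125 kHz mod fs = 56.6 kHz.
56.6 kHz > fs/2 = 34.2 kHz, folds to fs − 56.6 kHz = 11.8 kHz.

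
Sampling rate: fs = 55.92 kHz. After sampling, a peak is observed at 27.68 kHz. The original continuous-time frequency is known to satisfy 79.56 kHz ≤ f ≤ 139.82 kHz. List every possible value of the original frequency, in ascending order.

Frequencies that alias to 27.68 kHz are k·fs ± 27.68 kHz for integer k ≥ 0.
k=0: 27.68 kHz.
k=1: 28.24 kHz, 83.6 kHz.
k=2: 84.16 kHz, 139.52 kHz.
k=3: 140.08 kHz, 195.44 kHz.
Within [79.56 kHz, 139.82 kHz]: 83.6 kHz, 84.16 kHz, 139.52 kHz.

83.6 kHz, 84.16 kHz, 139.52 kHz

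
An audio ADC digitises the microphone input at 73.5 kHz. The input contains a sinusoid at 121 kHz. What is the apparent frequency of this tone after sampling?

26 kHz

121 kHz mod fs = 47.5 kHz.
47.5 kHz > fs/2 = 36.75 kHz, folds to fs − 47.5 kHz = 26 kHz.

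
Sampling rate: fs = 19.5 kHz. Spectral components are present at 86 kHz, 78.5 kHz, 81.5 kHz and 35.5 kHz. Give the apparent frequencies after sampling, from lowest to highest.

fs/2 = 9.75 kHz.
86 kHz mod fs = 8 kHz.
8 kHz ≤ fs/2 = 9.75 kHz, appears at 8 kHz.
78.5 kHz mod fs = 0.5 kHz.
0.5 kHz ≤ fs/2 = 9.75 kHz, appears at 0.5 kHz.
81.5 kHz mod fs = 3.5 kHz.
3.5 kHz ≤ fs/2 = 9.75 kHz, appears at 3.5 kHz.
35.5 kHz mod fs = 16 kHz.
16 kHz > fs/2 = 9.75 kHz, folds to fs − 16 kHz = 3.5 kHz.
Distinct values: {0.5 kHz, 3.5 kHz, 8 kHz}.

0.5 kHz, 3.5 kHz, 8 kHz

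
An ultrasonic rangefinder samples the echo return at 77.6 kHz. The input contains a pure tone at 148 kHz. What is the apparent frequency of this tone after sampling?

7.2 kHz

148 kHz mod fs = 70.4 kHz.
70.4 kHz > fs/2 = 38.8 kHz, folds to fs − 70.4 kHz = 7.2 kHz.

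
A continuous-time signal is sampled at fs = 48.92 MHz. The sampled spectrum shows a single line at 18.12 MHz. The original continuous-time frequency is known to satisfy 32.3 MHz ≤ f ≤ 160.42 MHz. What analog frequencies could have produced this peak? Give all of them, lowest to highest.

Frequencies that alias to 18.12 MHz are k·fs ± 18.12 MHz for integer k ≥ 0.
k=0: 18.12 MHz.
k=1: 30.8 MHz, 67.04 MHz.
k=2: 79.72 MHz, 115.96 MHz.
k=3: 128.64 MHz, 164.88 MHz.
k=4: 177.56 MHz, 213.8 MHz.
Within [32.3 MHz, 160.42 MHz]: 67.04 MHz, 79.72 MHz, 115.96 MHz, 128.64 MHz.

67.04 MHz, 79.72 MHz, 115.96 MHz, 128.64 MHz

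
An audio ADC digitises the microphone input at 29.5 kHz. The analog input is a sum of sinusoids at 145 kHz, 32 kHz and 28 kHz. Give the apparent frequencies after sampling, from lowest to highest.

fs/2 = 14.75 kHz.
145 kHz mod fs = 27 kHz.
27 kHz > fs/2 = 14.75 kHz, folds to fs − 27 kHz = 2.5 kHz.
32 kHz mod fs = 2.5 kHz.
2.5 kHz ≤ fs/2 = 14.75 kHz, appears at 2.5 kHz.
28 kHz > fs/2 = 14.75 kHz, folds to fs − 28 kHz = 1.5 kHz.
Distinct values: {1.5 kHz, 2.5 kHz}.

1.5 kHz, 2.5 kHz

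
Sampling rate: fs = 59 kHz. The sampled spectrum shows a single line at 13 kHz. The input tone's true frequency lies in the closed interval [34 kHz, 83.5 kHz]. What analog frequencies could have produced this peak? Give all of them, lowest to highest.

46 kHz, 72 kHz

Frequencies that alias to 13 kHz are k·fs ± 13 kHz for integer k ≥ 0.
k=0: 13 kHz.
k=1: 46 kHz, 72 kHz.
k=2: 105 kHz, 131 kHz.
Within [34 kHz, 83.5 kHz]: 46 kHz, 72 kHz.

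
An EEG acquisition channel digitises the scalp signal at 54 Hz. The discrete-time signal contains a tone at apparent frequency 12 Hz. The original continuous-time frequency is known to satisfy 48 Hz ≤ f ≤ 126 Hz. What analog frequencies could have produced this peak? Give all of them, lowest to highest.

66 Hz, 96 Hz, 120 Hz

Frequencies that alias to 12 Hz are k·fs ± 12 Hz for integer k ≥ 0.
k=0: 12 Hz.
k=1: 42 Hz, 66 Hz.
k=2: 96 Hz, 120 Hz.
k=3: 150 Hz, 174 Hz.
Within [48 Hz, 126 Hz]: 66 Hz, 96 Hz, 120 Hz.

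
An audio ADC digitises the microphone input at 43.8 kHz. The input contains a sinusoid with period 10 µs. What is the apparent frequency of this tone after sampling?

12.4 kHz

T = 10 µs → f = 1/T = 100 kHz.
100 kHz mod fs = 12.4 kHz.
12.4 kHz ≤ fs/2 = 21.9 kHz, appears at 12.4 kHz.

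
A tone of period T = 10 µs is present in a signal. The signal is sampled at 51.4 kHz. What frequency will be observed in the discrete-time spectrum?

2.8 kHz

T = 10 µs → f = 1/T = 100 kHz.
100 kHz mod fs = 48.6 kHz.
48.6 kHz > fs/2 = 25.7 kHz, folds to fs − 48.6 kHz = 2.8 kHz.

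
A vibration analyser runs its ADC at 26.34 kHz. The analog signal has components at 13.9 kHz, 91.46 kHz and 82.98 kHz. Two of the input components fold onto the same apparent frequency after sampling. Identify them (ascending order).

fs/2 = 13.17 kHz.
13.9 kHz > fs/2 = 13.17 kHz, folds to fs − 13.9 kHz = 12.44 kHz.
91.46 kHz mod fs = 12.44 kHz.
12.44 kHz ≤ fs/2 = 13.17 kHz, appears at 12.44 kHz.
82.98 kHz mod fs = 3.96 kHz.
3.96 kHz ≤ fs/2 = 13.17 kHz, appears at 3.96 kHz.
13.9 kHz and 91.46 kHz both map to 12.44 kHz.

13.9 kHz, 91.46 kHz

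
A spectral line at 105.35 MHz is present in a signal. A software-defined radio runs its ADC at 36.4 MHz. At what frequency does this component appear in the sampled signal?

3.85 MHz

105.35 MHz mod fs = 32.55 MHz.
32.55 MHz > fs/2 = 18.2 MHz, folds to fs − 32.55 MHz = 3.85 MHz.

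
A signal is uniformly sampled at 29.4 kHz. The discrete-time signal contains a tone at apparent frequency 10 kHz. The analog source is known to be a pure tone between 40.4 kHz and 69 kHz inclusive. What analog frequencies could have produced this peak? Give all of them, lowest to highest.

48.8 kHz, 68.8 kHz

Frequencies that alias to 10 kHz are k·fs ± 10 kHz for integer k ≥ 0.
k=0: 10 kHz.
k=1: 19.4 kHz, 39.4 kHz.
k=2: 48.8 kHz, 68.8 kHz.
k=3: 78.2 kHz, 98.2 kHz.
Within [40.4 kHz, 69 kHz]: 48.8 kHz, 68.8 kHz.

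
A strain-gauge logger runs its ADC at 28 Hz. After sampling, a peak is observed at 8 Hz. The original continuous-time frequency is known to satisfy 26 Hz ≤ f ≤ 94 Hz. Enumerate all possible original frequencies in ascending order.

Frequencies that alias to 8 Hz are k·fs ± 8 Hz for integer k ≥ 0.
k=0: 8 Hz.
k=1: 20 Hz, 36 Hz.
k=2: 48 Hz, 64 Hz.
k=3: 76 Hz, 92 Hz.
k=4: 104 Hz, 120 Hz.
Within [26 Hz, 94 Hz]: 36 Hz, 48 Hz, 64 Hz, 76 Hz, 92 Hz.

36 Hz, 48 Hz, 64 Hz, 76 Hz, 92 Hz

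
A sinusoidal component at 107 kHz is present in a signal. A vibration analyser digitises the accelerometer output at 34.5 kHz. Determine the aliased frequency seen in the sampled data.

3.5 kHz

107 kHz mod fs = 3.5 kHz.
3.5 kHz ≤ fs/2 = 17.25 kHz, appears at 3.5 kHz.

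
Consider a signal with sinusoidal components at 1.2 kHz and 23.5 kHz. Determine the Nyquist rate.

47 kHz

Highest-frequency component: 23.5 kHz.
Nyquist rate = 2 × 23.5 kHz = 47 kHz.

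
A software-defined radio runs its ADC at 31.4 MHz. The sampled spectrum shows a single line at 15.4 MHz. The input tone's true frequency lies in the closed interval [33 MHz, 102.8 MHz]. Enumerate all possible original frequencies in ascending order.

Frequencies that alias to 15.4 MHz are k·fs ± 15.4 MHz for integer k ≥ 0.
k=0: 15.4 MHz.
k=1: 16 MHz, 46.8 MHz.
k=2: 47.4 MHz, 78.2 MHz.
k=3: 78.8 MHz, 109.6 MHz.
k=4: 110.2 MHz, 141 MHz.
Within [33 MHz, 102.8 MHz]: 46.8 MHz, 47.4 MHz, 78.2 MHz, 78.8 MHz.

46.8 MHz, 47.4 MHz, 78.2 MHz, 78.8 MHz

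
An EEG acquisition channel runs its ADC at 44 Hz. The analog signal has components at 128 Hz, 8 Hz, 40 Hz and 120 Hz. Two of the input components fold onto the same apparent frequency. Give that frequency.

fs/2 = 22 Hz.
128 Hz mod fs = 40 Hz.
40 Hz > fs/2 = 22 Hz, folds to fs − 40 Hz = 4 Hz.
8 Hz ≤ fs/2 = 22 Hz, passes unchanged.
40 Hz > fs/2 = 22 Hz, folds to fs − 40 Hz = 4 Hz.
120 Hz mod fs = 32 Hz.
32 Hz > fs/2 = 22 Hz, folds to fs − 32 Hz = 12 Hz.
40 Hz and 128 Hz both map to 4 Hz.

4 Hz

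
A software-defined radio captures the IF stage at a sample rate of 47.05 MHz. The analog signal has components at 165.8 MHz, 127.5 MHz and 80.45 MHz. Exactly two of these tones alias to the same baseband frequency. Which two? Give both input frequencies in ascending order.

80.45 MHz, 127.5 MHz

fs/2 = 23.525 MHz.
165.8 MHz mod fs = 24.65 MHz.
24.65 MHz > fs/2 = 23.525 MHz, folds to fs − 24.65 MHz = 22.4 MHz.
127.5 MHz mod fs = 33.4 MHz.
33.4 MHz > fs/2 = 23.525 MHz, folds to fs − 33.4 MHz = 13.65 MHz.
80.45 MHz mod fs = 33.4 MHz.
33.4 MHz > fs/2 = 23.525 MHz, folds to fs − 33.4 MHz = 13.65 MHz.
80.45 MHz and 127.5 MHz both map to 13.65 MHz.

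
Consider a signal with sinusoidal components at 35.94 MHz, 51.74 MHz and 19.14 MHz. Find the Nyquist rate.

103.48 MHz

Highest-frequency component: 51.74 MHz.
Nyquist rate = 2 × 51.74 MHz = 103.48 MHz.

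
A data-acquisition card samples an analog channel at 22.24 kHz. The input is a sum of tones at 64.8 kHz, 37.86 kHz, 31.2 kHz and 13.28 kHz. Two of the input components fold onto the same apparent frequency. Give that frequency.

fs/2 = 11.12 kHz.
64.8 kHz mod fs = 20.32 kHz.
20.32 kHz > fs/2 = 11.12 kHz, folds to fs − 20.32 kHz = 1.92 kHz.
37.86 kHz mod fs = 15.62 kHz.
15.62 kHz > fs/2 = 11.12 kHz, folds to fs − 15.62 kHz = 6.62 kHz.
31.2 kHz mod fs = 8.96 kHz.
8.96 kHz ≤ fs/2 = 11.12 kHz, appears at 8.96 kHz.
13.28 kHz > fs/2 = 11.12 kHz, folds to fs − 13.28 kHz = 8.96 kHz.
13.28 kHz and 31.2 kHz both map to 8.96 kHz.

8.96 kHz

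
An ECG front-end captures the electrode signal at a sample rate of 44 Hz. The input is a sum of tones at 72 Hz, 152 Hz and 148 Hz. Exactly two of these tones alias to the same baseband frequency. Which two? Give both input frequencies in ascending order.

72 Hz, 148 Hz

fs/2 = 22 Hz.
72 Hz mod fs = 28 Hz.
28 Hz > fs/2 = 22 Hz, folds to fs − 28 Hz = 16 Hz.
152 Hz mod fs = 20 Hz.
20 Hz ≤ fs/2 = 22 Hz, appears at 20 Hz.
148 Hz mod fs = 16 Hz.
16 Hz ≤ fs/2 = 22 Hz, appears at 16 Hz.
72 Hz and 148 Hz both map to 16 Hz.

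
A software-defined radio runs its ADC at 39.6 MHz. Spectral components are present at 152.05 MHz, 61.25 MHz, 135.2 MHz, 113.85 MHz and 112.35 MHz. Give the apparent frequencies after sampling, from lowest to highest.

fs/2 = 19.8 MHz.
152.05 MHz mod fs = 33.25 MHz.
33.25 MHz > fs/2 = 19.8 MHz, folds to fs − 33.25 MHz = 6.35 MHz.
61.25 MHz mod fs = 21.65 MHz.
21.65 MHz > fs/2 = 19.8 MHz, folds to fs − 21.65 MHz = 17.95 MHz.
135.2 MHz mod fs = 16.4 MHz.
16.4 MHz ≤ fs/2 = 19.8 MHz, appears at 16.4 MHz.
113.85 MHz mod fs = 34.65 MHz.
34.65 MHz > fs/2 = 19.8 MHz, folds to fs − 34.65 MHz = 4.95 MHz.
112.35 MHz mod fs = 33.15 MHz.
33.15 MHz > fs/2 = 19.8 MHz, folds to fs − 33.15 MHz = 6.45 MHz.
Distinct values: {4.95 MHz, 6.35 MHz, 6.45 MHz, 16.4 MHz, 17.95 MHz}.

4.95 MHz, 6.35 MHz, 6.45 MHz, 16.4 MHz, 17.95 MHz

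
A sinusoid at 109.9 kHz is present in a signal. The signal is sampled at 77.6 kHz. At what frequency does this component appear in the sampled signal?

109.9 kHz mod fs = 32.3 kHz.
32.3 kHz ≤ fs/2 = 38.8 kHz, appears at 32.3 kHz.

32.3 kHz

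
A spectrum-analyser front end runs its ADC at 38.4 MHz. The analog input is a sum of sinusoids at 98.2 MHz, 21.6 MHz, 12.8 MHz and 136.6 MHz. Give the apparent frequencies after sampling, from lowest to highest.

12.8 MHz, 16.8 MHz, 17 MHz

fs/2 = 19.2 MHz.
98.2 MHz mod fs = 21.4 MHz.
21.4 MHz > fs/2 = 19.2 MHz, folds to fs − 21.4 MHz = 17 MHz.
21.6 MHz > fs/2 = 19.2 MHz, folds to fs − 21.6 MHz = 16.8 MHz.
12.8 MHz ≤ fs/2 = 19.2 MHz, passes unchanged.
136.6 MHz mod fs = 21.4 MHz.
21.4 MHz > fs/2 = 19.2 MHz, folds to fs − 21.4 MHz = 17 MHz.
Distinct values: {12.8 MHz, 16.8 MHz, 17 MHz}.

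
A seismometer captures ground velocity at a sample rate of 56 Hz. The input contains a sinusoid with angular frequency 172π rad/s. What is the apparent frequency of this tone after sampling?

26 Hz

ω = 172π rad/s → f = ω/(2π) = 86 Hz.
86 Hz mod fs = 30 Hz.
30 Hz > fs/2 = 28 Hz, folds to fs − 30 Hz = 26 Hz.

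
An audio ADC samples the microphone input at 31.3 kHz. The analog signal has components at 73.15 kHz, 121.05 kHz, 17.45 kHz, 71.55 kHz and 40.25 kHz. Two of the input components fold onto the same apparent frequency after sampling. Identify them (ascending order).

40.25 kHz, 71.55 kHz

fs/2 = 15.65 kHz.
73.15 kHz mod fs = 10.55 kHz.
10.55 kHz ≤ fs/2 = 15.65 kHz, appears at 10.55 kHz.
121.05 kHz mod fs = 27.15 kHz.
27.15 kHz > fs/2 = 15.65 kHz, folds to fs − 27.15 kHz = 4.15 kHz.
17.45 kHz > fs/2 = 15.65 kHz, folds to fs − 17.45 kHz = 13.85 kHz.
71.55 kHz mod fs = 8.95 kHz.
8.95 kHz ≤ fs/2 = 15.65 kHz, appears at 8.95 kHz.
40.25 kHz mod fs = 8.95 kHz.
8.95 kHz ≤ fs/2 = 15.65 kHz, appears at 8.95 kHz.
40.25 kHz and 71.55 kHz both map to 8.95 kHz.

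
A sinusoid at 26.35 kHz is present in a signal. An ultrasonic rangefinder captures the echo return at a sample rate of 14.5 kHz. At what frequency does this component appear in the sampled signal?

26.35 kHz mod fs = 11.85 kHz.
11.85 kHz > fs/2 = 7.25 kHz, folds to fs − 11.85 kHz = 2.65 kHz.

2.65 kHz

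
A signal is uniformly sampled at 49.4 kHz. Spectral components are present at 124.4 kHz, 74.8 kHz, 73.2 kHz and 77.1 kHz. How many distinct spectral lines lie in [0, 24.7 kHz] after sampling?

fs/2 = 24.7 kHz.
124.4 kHz mod fs = 25.6 kHz.
25.6 kHz > fs/2 = 24.7 kHz, folds to fs − 25.6 kHz = 23.8 kHz.
74.8 kHz mod fs = 25.4 kHz.
25.4 kHz > fs/2 = 24.7 kHz, folds to fs − 25.4 kHz = 24 kHz.
73.2 kHz mod fs = 23.8 kHz.
23.8 kHz ≤ fs/2 = 24.7 kHz, appears at 23.8 kHz.
77.1 kHz mod fs = 27.7 kHz.
27.7 kHz > fs/2 = 24.7 kHz, folds to fs − 27.7 kHz = 21.7 kHz.
Distinct values: {21.7 kHz, 23.8 kHz, 24 kHz} → 3.

3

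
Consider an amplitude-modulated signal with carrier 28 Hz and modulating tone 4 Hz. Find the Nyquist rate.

AM sidebands sit at fc ± fm = 24 Hz and 32 Hz.
Highest-frequency component: 32 Hz.
Nyquist rate = 2 × 32 Hz = 64 Hz.

64 Hz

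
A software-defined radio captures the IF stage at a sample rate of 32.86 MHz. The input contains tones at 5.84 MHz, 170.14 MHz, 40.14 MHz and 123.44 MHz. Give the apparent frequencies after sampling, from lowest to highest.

fs/2 = 16.43 MHz.
5.84 MHz ≤ fs/2 = 16.43 MHz, passes unchanged.
170.14 MHz mod fs = 5.84 MHz.
5.84 MHz ≤ fs/2 = 16.43 MHz, appears at 5.84 MHz.
40.14 MHz mod fs = 7.28 MHz.
7.28 MHz ≤ fs/2 = 16.43 MHz, appears at 7.28 MHz.
123.44 MHz mod fs = 24.86 MHz.
24.86 MHz > fs/2 = 16.43 MHz, folds to fs − 24.86 MHz = 8 MHz.
Distinct values: {5.84 MHz, 7.28 MHz, 8 MHz}.

5.84 MHz, 7.28 MHz, 8 MHz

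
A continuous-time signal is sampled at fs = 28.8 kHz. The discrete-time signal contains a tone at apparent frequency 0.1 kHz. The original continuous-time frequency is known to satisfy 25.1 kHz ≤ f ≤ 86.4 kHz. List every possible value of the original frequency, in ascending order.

Frequencies that alias to 0.1 kHz are k·fs ± 0.1 kHz for integer k ≥ 0.
k=0: 0.1 kHz.
k=1: 28.7 kHz, 28.9 kHz.
k=2: 57.5 kHz, 57.7 kHz.
k=3: 86.3 kHz, 86.5 kHz.
k=4: 115.1 kHz, 115.3 kHz.
Within [25.1 kHz, 86.4 kHz]: 28.7 kHz, 28.9 kHz, 57.5 kHz, 57.7 kHz, 86.3 kHz.

28.7 kHz, 28.9 kHz, 57.5 kHz, 57.7 kHz, 86.3 kHz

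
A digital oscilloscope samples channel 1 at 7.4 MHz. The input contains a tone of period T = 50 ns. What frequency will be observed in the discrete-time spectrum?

2.2 MHz

T = 50 ns → f = 1/T = 20 MHz.
20 MHz mod fs = 5.2 MHz.
5.2 MHz > fs/2 = 3.7 MHz, folds to fs − 5.2 MHz = 2.2 MHz.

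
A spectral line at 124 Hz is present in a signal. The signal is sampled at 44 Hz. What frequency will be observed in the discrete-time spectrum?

124 Hz mod fs = 36 Hz.
36 Hz > fs/2 = 22 Hz, folds to fs − 36 Hz = 8 Hz.

8 Hz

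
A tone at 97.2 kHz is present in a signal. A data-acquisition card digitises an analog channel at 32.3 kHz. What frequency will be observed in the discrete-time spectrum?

0.3 kHz

97.2 kHz mod fs = 0.3 kHz.
0.3 kHz ≤ fs/2 = 16.15 kHz, appears at 0.3 kHz.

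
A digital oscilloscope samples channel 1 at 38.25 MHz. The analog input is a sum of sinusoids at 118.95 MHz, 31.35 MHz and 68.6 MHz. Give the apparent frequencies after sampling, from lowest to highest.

4.2 MHz, 6.9 MHz, 7.9 MHz

fs/2 = 19.125 MHz.
118.95 MHz mod fs = 4.2 MHz.
4.2 MHz ≤ fs/2 = 19.125 MHz, appears at 4.2 MHz.
31.35 MHz > fs/2 = 19.125 MHz, folds to fs − 31.35 MHz = 6.9 MHz.
68.6 MHz mod fs = 30.35 MHz.
30.35 MHz > fs/2 = 19.125 MHz, folds to fs − 30.35 MHz = 7.9 MHz.
Distinct values: {4.2 MHz, 6.9 MHz, 7.9 MHz}.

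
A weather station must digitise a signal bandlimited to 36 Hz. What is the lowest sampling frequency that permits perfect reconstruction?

Nyquist rate = 2 × 36 Hz = 72 Hz.

72 Hz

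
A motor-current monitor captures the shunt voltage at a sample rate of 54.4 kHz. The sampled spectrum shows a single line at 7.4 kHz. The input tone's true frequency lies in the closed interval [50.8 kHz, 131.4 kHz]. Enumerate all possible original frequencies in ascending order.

61.8 kHz, 101.4 kHz, 116.2 kHz

Frequencies that alias to 7.4 kHz are k·fs ± 7.4 kHz for integer k ≥ 0.
k=0: 7.4 kHz.
k=1: 47 kHz, 61.8 kHz.
k=2: 101.4 kHz, 116.2 kHz.
k=3: 155.8 kHz, 170.6 kHz.
Within [50.8 kHz, 131.4 kHz]: 61.8 kHz, 101.4 kHz, 116.2 kHz.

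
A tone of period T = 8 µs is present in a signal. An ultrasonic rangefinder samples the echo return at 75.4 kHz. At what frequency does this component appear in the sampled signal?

25.8 kHz

T = 8 µs → f = 1/T = 125 kHz.
125 kHz mod fs = 49.6 kHz.
49.6 kHz > fs/2 = 37.7 kHz, folds to fs − 49.6 kHz = 25.8 kHz.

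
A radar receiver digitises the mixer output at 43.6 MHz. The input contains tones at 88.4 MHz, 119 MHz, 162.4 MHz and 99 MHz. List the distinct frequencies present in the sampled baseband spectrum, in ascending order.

1.2 MHz, 11.8 MHz, 12 MHz

fs/2 = 21.8 MHz.
88.4 MHz mod fs = 1.2 MHz.
1.2 MHz ≤ fs/2 = 21.8 MHz, appears at 1.2 MHz.
119 MHz mod fs = 31.8 MHz.
31.8 MHz > fs/2 = 21.8 MHz, folds to fs − 31.8 MHz = 11.8 MHz.
162.4 MHz mod fs = 31.6 MHz.
31.6 MHz > fs/2 = 21.8 MHz, folds to fs − 31.6 MHz = 12 MHz.
99 MHz mod fs = 11.8 MHz.
11.8 MHz ≤ fs/2 = 21.8 MHz, appears at 11.8 MHz.
Distinct values: {1.2 MHz, 11.8 MHz, 12 MHz}.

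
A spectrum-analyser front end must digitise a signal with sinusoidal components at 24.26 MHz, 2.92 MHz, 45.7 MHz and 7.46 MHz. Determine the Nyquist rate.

Highest-frequency component: 45.7 MHz.
Nyquist rate = 2 × 45.7 MHz = 91.4 MHz.

91.4 MHz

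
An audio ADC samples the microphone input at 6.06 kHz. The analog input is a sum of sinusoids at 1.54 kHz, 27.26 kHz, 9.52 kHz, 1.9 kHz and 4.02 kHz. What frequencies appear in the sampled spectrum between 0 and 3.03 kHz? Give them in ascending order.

1.54 kHz, 1.9 kHz, 2.04 kHz, 2.6 kHz, 3.02 kHz

fs/2 = 3.03 kHz.
1.54 kHz ≤ fs/2 = 3.03 kHz, passes unchanged.
27.26 kHz mod fs = 3.02 kHz.
3.02 kHz ≤ fs/2 = 3.03 kHz, appears at 3.02 kHz.
9.52 kHz mod fs = 3.46 kHz.
3.46 kHz > fs/2 = 3.03 kHz, folds to fs − 3.46 kHz = 2.6 kHz.
1.9 kHz ≤ fs/2 = 3.03 kHz, passes unchanged.
4.02 kHz > fs/2 = 3.03 kHz, folds to fs − 4.02 kHz = 2.04 kHz.
Distinct values: {1.54 kHz, 1.9 kHz, 2.04 kHz, 2.6 kHz, 3.02 kHz}.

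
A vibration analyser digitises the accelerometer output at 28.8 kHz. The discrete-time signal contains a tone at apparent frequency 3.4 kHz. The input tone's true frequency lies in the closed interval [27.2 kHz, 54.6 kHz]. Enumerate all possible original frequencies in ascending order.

Frequencies that alias to 3.4 kHz are k·fs ± 3.4 kHz for integer k ≥ 0.
k=0: 3.4 kHz.
k=1: 25.4 kHz, 32.2 kHz.
k=2: 54.2 kHz, 61 kHz.
k=3: 83 kHz, 89.8 kHz.
Within [27.2 kHz, 54.6 kHz]: 32.2 kHz, 54.2 kHz.

32.2 kHz, 54.2 kHz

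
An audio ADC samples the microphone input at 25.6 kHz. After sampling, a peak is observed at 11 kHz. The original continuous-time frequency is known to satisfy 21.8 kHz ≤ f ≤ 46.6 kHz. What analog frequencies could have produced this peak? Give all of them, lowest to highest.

36.6 kHz, 40.2 kHz

Frequencies that alias to 11 kHz are k·fs ± 11 kHz for integer k ≥ 0.
k=0: 11 kHz.
k=1: 14.6 kHz, 36.6 kHz.
k=2: 40.2 kHz, 62.2 kHz.
k=3: 65.8 kHz, 87.8 kHz.
Within [21.8 kHz, 46.6 kHz]: 36.6 kHz, 40.2 kHz.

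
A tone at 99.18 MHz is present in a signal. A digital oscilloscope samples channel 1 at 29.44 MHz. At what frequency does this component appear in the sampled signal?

10.86 MHz

99.18 MHz mod fs = 10.86 MHz.
10.86 MHz ≤ fs/2 = 14.72 MHz, appears at 10.86 MHz.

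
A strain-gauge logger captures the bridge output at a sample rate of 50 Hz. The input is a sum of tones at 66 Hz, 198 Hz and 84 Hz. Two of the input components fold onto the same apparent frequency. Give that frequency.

fs/2 = 25 Hz.
66 Hz mod fs = 16 Hz.
16 Hz ≤ fs/2 = 25 Hz, appears at 16 Hz.
198 Hz mod fs = 48 Hz.
48 Hz > fs/2 = 25 Hz, folds to fs − 48 Hz = 2 Hz.
84 Hz mod fs = 34 Hz.
34 Hz > fs/2 = 25 Hz, folds to fs − 34 Hz = 16 Hz.
66 Hz and 84 Hz both map to 16 Hz.

16 Hz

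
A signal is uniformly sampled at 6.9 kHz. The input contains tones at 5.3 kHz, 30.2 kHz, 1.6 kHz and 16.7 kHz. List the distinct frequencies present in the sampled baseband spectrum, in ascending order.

1.6 kHz, 2.6 kHz, 2.9 kHz

fs/2 = 3.45 kHz.
5.3 kHz > fs/2 = 3.45 kHz, folds to fs − 5.3 kHz = 1.6 kHz.
30.2 kHz mod fs = 2.6 kHz.
2.6 kHz ≤ fs/2 = 3.45 kHz, appears at 2.6 kHz.
1.6 kHz ≤ fs/2 = 3.45 kHz, passes unchanged.
16.7 kHz mod fs = 2.9 kHz.
2.9 kHz ≤ fs/2 = 3.45 kHz, appears at 2.9 kHz.
Distinct values: {1.6 kHz, 2.6 kHz, 2.9 kHz}.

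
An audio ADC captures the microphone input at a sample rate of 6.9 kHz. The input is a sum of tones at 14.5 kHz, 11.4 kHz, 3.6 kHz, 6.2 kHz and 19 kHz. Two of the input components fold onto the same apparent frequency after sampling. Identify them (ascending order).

6.2 kHz, 14.5 kHz

fs/2 = 3.45 kHz.
14.5 kHz mod fs = 0.7 kHz.
0.7 kHz ≤ fs/2 = 3.45 kHz, appears at 0.7 kHz.
11.4 kHz mod fs = 4.5 kHz.
4.5 kHz > fs/2 = 3.45 kHz, folds to fs − 4.5 kHz = 2.4 kHz.
3.6 kHz > fs/2 = 3.45 kHz, folds to fs − 3.6 kHz = 3.3 kHz.
6.2 kHz > fs/2 = 3.45 kHz, folds to fs − 6.2 kHz = 0.7 kHz.
19 kHz mod fs = 5.2 kHz.
5.2 kHz > fs/2 = 3.45 kHz, folds to fs − 5.2 kHz = 1.7 kHz.
6.2 kHz and 14.5 kHz both map to 0.7 kHz.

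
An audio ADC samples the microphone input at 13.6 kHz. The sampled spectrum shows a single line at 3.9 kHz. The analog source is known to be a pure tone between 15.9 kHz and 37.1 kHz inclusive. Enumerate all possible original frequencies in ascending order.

Frequencies that alias to 3.9 kHz are k·fs ± 3.9 kHz for integer k ≥ 0.
k=0: 3.9 kHz.
k=1: 9.7 kHz, 17.5 kHz.
k=2: 23.3 kHz, 31.1 kHz.
k=3: 36.9 kHz, 44.7 kHz.
k=4: 50.5 kHz, 58.3 kHz.
Within [15.9 kHz, 37.1 kHz]: 17.5 kHz, 23.3 kHz, 31.1 kHz, 36.9 kHz.

17.5 kHz, 23.3 kHz, 31.1 kHz, 36.9 kHz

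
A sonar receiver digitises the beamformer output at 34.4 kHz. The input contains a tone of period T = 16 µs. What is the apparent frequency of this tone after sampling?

T = 16 µs → f = 1/T = 62.5 kHz.
62.5 kHz mod fs = 28.1 kHz.
28.1 kHz > fs/2 = 17.2 kHz, folds to fs − 28.1 kHz = 6.3 kHz.

6.3 kHz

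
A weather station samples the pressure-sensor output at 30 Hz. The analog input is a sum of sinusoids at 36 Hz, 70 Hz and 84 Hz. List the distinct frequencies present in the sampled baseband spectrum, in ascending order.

fs/2 = 15 Hz.
36 Hz mod fs = 6 Hz.
6 Hz ≤ fs/2 = 15 Hz, appears at 6 Hz.
70 Hz mod fs = 10 Hz.
10 Hz ≤ fs/2 = 15 Hz, appears at 10 Hz.
84 Hz mod fs = 24 Hz.
24 Hz > fs/2 = 15 Hz, folds to fs − 24 Hz = 6 Hz.
Distinct values: {6 Hz, 10 Hz}.

6 Hz, 10 Hz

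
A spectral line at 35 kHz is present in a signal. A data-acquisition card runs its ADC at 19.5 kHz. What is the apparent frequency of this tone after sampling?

4 kHz

35 kHz mod fs = 15.5 kHz.
15.5 kHz > fs/2 = 9.75 kHz, folds to fs − 15.5 kHz = 4 kHz.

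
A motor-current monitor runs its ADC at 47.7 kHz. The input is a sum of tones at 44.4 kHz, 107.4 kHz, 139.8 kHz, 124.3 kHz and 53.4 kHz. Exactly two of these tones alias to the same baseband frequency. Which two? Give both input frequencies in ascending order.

fs/2 = 23.85 kHz.
44.4 kHz > fs/2 = 23.85 kHz, folds to fs − 44.4 kHz = 3.3 kHz.
107.4 kHz mod fs = 12 kHz.
12 kHz ≤ fs/2 = 23.85 kHz, appears at 12 kHz.
139.8 kHz mod fs = 44.4 kHz.
44.4 kHz > fs/2 = 23.85 kHz, folds to fs − 44.4 kHz = 3.3 kHz.
124.3 kHz mod fs = 28.9 kHz.
28.9 kHz > fs/2 = 23.85 kHz, folds to fs − 28.9 kHz = 18.8 kHz.
53.4 kHz mod fs = 5.7 kHz.
5.7 kHz ≤ fs/2 = 23.85 kHz, appears at 5.7 kHz.
44.4 kHz and 139.8 kHz both map to 3.3 kHz.

44.4 kHz, 139.8 kHz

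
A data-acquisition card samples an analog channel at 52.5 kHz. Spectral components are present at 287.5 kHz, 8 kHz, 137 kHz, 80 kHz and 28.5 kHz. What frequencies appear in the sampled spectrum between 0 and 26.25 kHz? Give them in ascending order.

8 kHz, 20.5 kHz, 24 kHz, 25 kHz

fs/2 = 26.25 kHz.
287.5 kHz mod fs = 25 kHz.
25 kHz ≤ fs/2 = 26.25 kHz, appears at 25 kHz.
8 kHz ≤ fs/2 = 26.25 kHz, passes unchanged.
137 kHz mod fs = 32 kHz.
32 kHz > fs/2 = 26.25 kHz, folds to fs − 32 kHz = 20.5 kHz.
80 kHz mod fs = 27.5 kHz.
27.5 kHz > fs/2 = 26.25 kHz, folds to fs − 27.5 kHz = 25 kHz.
28.5 kHz > fs/2 = 26.25 kHz, folds to fs − 28.5 kHz = 24 kHz.
Distinct values: {8 kHz, 20.5 kHz, 24 kHz, 25 kHz}.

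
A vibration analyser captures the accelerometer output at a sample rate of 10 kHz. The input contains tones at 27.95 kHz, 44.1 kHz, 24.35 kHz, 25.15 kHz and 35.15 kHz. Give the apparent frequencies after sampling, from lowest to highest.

fs/2 = 5 kHz.
27.95 kHz mod fs = 7.95 kHz.
7.95 kHz > fs/2 = 5 kHz, folds to fs − 7.95 kHz = 2.05 kHz.
44.1 kHz mod fs = 4.1 kHz.
4.1 kHz ≤ fs/2 = 5 kHz, appears at 4.1 kHz.
24.35 kHz mod fs = 4.35 kHz.
4.35 kHz ≤ fs/2 = 5 kHz, appears at 4.35 kHz.
25.15 kHz mod fs = 5.15 kHz.
5.15 kHz > fs/2 = 5 kHz, folds to fs − 5.15 kHz = 4.85 kHz.
35.15 kHz mod fs = 5.15 kHz.
5.15 kHz > fs/2 = 5 kHz, folds to fs − 5.15 kHz = 4.85 kHz.
Distinct values: {2.05 kHz, 4.1 kHz, 4.35 kHz, 4.85 kHz}.

2.05 kHz, 4.1 kHz, 4.35 kHz, 4.85 kHz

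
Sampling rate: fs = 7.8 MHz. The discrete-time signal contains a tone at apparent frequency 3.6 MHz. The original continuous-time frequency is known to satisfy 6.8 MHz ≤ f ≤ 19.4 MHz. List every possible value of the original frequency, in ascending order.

11.4 MHz, 12 MHz, 19.2 MHz

Frequencies that alias to 3.6 MHz are k·fs ± 3.6 MHz for integer k ≥ 0.
k=0: 3.6 MHz.
k=1: 4.2 MHz, 11.4 MHz.
k=2: 12 MHz, 19.2 MHz.
k=3: 19.8 MHz, 27 MHz.
Within [6.8 MHz, 19.4 MHz]: 11.4 MHz, 12 MHz, 19.2 MHz.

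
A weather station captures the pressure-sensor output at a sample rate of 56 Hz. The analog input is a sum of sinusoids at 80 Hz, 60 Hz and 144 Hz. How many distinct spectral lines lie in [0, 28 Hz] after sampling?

2

fs/2 = 28 Hz.
80 Hz mod fs = 24 Hz.
24 Hz ≤ fs/2 = 28 Hz, appears at 24 Hz.
60 Hz mod fs = 4 Hz.
4 Hz ≤ fs/2 = 28 Hz, appears at 4 Hz.
144 Hz mod fs = 32 Hz.
32 Hz > fs/2 = 28 Hz, folds to fs − 32 Hz = 24 Hz.
Distinct values: {4 Hz, 24 Hz} → 2.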